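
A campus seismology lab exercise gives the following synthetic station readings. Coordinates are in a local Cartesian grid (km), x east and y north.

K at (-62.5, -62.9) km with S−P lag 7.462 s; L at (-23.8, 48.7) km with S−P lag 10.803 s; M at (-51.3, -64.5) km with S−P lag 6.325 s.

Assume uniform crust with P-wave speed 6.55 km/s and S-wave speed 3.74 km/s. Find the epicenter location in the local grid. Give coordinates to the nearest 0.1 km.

Distance from S−P lag: d = Δt · v_P v_S / (v_P − v_S) = Δt · (6.55·3.74)/(6.55−3.74) ≈ 8.7178·Δt.
So d_K = 65.05, d_L = 94.18, d_M = 55.14 km.
Circle about each station: (x + 62.5)² + (y + 62.9)² = 65.05²; (x + 23.8)² + (y − 48.7)² = 94.18²; (x + 51.3)² + (y + 64.5)² = 55.14².
Subtracting pairs of circle equations eliminates x²+y² and gives linear equations (the radical axes):
77.4 x + 223.2 y = -9562.90
22.4 x − 3.2 y = 120.36
Solving the 2×2 system: x ≈ -0.7, y ≈ -42.6 km.
Check against K (with the unrounded x, y): √((x + 62.5)²+(y + 62.9)²) = 65.04 ≈ 65.05 km. ✓

(-0.7, -42.6)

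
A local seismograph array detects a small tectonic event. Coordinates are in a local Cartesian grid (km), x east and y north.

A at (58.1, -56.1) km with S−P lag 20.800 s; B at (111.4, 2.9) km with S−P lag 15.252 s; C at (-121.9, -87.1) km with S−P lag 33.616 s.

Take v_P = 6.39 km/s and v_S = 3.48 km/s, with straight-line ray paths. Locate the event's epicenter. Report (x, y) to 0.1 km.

Distance from S−P lag: d = Δt · v_P v_S / (v_P − v_S) = Δt · (6.39·3.48)/(6.39−3.48) ≈ 7.6416·Δt.
So d_A = 158.95, d_B = 116.55, d_C = 256.88 km.
Circle about each station: (x − 58.1)² + (y + 56.1)² = 158.95²; (x − 111.4)² + (y − 2.9)² = 116.55²; (x + 121.9)² + (y + 87.1)² = 256.88².
Subtracting the A equation from the B and C equations removes the quadratic terms:
106.6 x + 118.0 y = 17576.75
-360.0 x − 62.0 y = -24799.03
Solving the 2×2 system: x ≈ 51.2, y ≈ 102.7 km.
Check against A (with the unrounded x, y): √((x − 58.1)²+(y + 56.1)²) = 158.95 ≈ 158.95 km. ✓

51.2 km east, 102.7 km north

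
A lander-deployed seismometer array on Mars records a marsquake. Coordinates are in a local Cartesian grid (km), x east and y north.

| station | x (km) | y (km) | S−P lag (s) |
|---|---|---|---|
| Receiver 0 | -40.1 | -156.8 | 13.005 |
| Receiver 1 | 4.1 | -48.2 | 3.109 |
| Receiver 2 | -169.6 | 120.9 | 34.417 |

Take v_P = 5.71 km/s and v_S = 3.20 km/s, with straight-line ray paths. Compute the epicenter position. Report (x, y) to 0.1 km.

x ≈ -5.7 km, y ≈ -68.6 km

Distance from S−P lag: d = Δt · v_P v_S / (v_P − v_S) = Δt · (5.71·3.20)/(5.71−3.20) ≈ 7.2797·Δt.
So d_Receiver 0 = 94.67, d_Receiver 1 = 22.63, d_Receiver 2 = 250.54 km.
Circle about each station: (x + 40.1)² + (y + 156.8)² = 94.67²; (x − 4.1)² + (y + 48.2)² = 22.63²; (x + 169.6)² + (y − 120.9)² = 250.54².
Subtracting the Receiver 0 equation from the Receiver 1 and Receiver 2 equations removes the quadratic terms:
88.4 x + 217.2 y = -15403.91
-259.0 x + 555.4 y = -36621.16
Solving the 2×2 system: x ≈ -5.7, y ≈ -68.6 km.
Check against Receiver 0 (with the unrounded x, y): √((x + 40.1)²+(y + 156.8)²) = 94.67 ≈ 94.67 km. ✓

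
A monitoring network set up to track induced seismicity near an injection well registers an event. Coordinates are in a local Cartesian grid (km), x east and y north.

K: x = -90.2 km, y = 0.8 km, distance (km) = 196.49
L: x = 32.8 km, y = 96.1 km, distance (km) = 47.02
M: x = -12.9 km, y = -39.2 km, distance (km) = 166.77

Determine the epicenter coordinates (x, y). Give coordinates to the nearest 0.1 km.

79.7 km east, 99.5 km north

Circle about each station: (x + 90.2)² + (y − 0.8)² = 196.49²; (x − 32.8)² + (y − 96.1)² = 47.02²; (x + 12.9)² + (y + 39.2)² = 166.77².
Subtracting the K equation from the L and M equations removes the quadratic terms:
246.0 x + 190.6 y = 38571.81
154.6 x − 80.0 y = 4362.46
Solving the 2×2 system: x ≈ 79.7, y ≈ 99.5 km.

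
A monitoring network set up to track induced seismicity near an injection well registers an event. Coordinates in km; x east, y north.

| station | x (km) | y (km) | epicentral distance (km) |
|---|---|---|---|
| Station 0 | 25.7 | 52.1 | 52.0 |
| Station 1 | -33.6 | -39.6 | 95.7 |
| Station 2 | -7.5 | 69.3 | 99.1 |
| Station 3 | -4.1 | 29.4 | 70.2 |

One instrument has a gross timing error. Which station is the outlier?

Solve using three stations at a time. Using Station 1, Station 2, Station 3 (subtract circle equations pairwise → linear system) gives (x, y) ≈ (56.5, -6.7).
Distances from that point to each station vs reported:
  Station 0: calculated 66.3 vs reported 52.0 → residual 14.3 km
  Station 1: calculated 95.9 vs reported 95.7 → residual 0.2 km
  Station 2: calculated 99.3 vs reported 99.1 → residual 0.2 km
  Station 3: calculated 70.5 vs reported 70.2 → residual 0.3 km
Station 1, Station 2, Station 3 are mutually consistent (residuals ≈ 0); Station 0 is off by 14.3 km.

Station 0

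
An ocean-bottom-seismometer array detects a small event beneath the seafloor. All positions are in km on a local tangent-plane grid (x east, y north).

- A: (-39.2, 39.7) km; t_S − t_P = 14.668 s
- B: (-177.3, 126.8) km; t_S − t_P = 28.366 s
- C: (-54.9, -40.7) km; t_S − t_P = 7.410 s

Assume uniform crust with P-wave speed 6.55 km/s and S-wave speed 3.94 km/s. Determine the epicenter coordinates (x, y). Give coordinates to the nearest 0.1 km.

-17.5 km east, -103.7 km north

Distance from S−P lag: d = Δt · v_P v_S / (v_P − v_S) = Δt · (6.55·3.94)/(6.55−3.94) ≈ 9.8877·Δt.
So d_A = 145.03, d_B = 280.48, d_C = 73.27 km.
Circle about each station: (x + 39.2)² + (y − 39.7)² = 145.03²; (x + 177.3)² + (y − 126.8)² = 280.48²; (x + 54.9)² + (y + 40.7)² = 73.27².
Subtracting the A equation from the B and C equations removes the quadratic terms:
-276.2 x + 174.2 y = -13234.53
-31.4 x − 160.8 y = 17222.98
Solving the 2×2 system: x ≈ -17.5, y ≈ -103.7 km.
Check against A (with the unrounded x, y): √((x + 39.2)²+(y − 39.7)²) = 145.03 ≈ 145.03 km. ✓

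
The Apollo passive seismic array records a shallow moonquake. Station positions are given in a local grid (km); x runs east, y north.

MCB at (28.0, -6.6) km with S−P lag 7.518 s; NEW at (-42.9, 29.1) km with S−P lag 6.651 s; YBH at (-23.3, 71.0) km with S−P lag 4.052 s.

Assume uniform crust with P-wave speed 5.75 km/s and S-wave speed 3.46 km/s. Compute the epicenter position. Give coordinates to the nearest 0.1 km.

Distance from S−P lag: d = Δt · v_P v_S / (v_P − v_S) = Δt · (5.75·3.46)/(5.75−3.46) ≈ 8.6878·Δt.
So d_MCB = 65.31, d_NEW = 57.78, d_YBH = 35.20 km.
Circle about each station: (x − 28.0)² + (y + 6.6)² = 65.31²; (x + 42.9)² + (y − 29.1)² = 57.78²; (x + 23.3)² + (y − 71.0)² = 35.20².
Subtracting pairs of circle equations eliminates x²+y² and gives linear equations (the radical axes):
-141.8 x + 71.4 y = 2786.53
-102.6 x + 155.2 y = 7782.69
Solving the 2×2 system: x ≈ 8.4, y ≈ 55.7 km.

x ≈ 8.4 km, y ≈ 55.7 km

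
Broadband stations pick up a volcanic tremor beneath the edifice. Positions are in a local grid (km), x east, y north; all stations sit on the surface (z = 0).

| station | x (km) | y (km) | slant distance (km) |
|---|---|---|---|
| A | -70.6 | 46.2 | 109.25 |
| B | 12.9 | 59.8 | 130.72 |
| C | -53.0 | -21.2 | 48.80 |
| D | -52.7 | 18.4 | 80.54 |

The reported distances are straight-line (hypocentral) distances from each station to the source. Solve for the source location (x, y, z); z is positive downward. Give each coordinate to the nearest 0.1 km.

(-42.4, -53.3, 35.2)

Each station gives a sphere (x−x_i)² + (y−y_i)² + z² = d_i² (stations at z=0).
Subtracting the A sphere from B and C: z² cancels, leaving linear equations in x and y:
167.0 x + 27.2 y = -8528.51
35.2 x − 134.8 y = 5693.76
Solving: x ≈ -42.387, y ≈ -53.307 km (keep extra digits for the depth step; rounded: -42.4, -53.3).
Then from the A sphere: z² = 109.25² − (x + 70.6)² − (y − 46.2)² with x = -42.387, y = -53.307, so z ≈ 35.184 ≈ 35.2 km.
Check against D (with the unrounded solution): distance 80.54 ≈ 80.54 km. ✓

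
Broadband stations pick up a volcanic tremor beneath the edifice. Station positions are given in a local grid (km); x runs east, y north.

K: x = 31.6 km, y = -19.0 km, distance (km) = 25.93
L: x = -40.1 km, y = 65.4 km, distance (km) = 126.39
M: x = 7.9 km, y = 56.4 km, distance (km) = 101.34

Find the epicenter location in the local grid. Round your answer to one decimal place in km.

Circle about each station: (x − 31.6)² + (y + 19.0)² = 25.93²; (x + 40.1)² + (y − 65.4)² = 126.39²; (x − 7.9)² + (y − 56.4)² = 101.34².
Subtracting pairs of circle equations eliminates x²+y² and gives linear equations (the radical axes):
-143.4 x + 168.8 y = -10776.46
-47.4 x + 150.8 y = -7713.62
Solving the 2×2 system: x ≈ 23.7, y ≈ -43.7 km.

(23.7, -43.7)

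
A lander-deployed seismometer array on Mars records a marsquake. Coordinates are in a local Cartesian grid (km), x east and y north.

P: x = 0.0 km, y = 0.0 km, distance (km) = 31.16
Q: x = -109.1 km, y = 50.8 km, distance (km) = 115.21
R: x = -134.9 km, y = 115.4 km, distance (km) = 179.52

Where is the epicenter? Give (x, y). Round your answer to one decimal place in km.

-20.8 km east, -23.2 km north

Circle about each station: x² + y² = 31.16²; (x + 109.1)² + (y − 50.8)² = 115.21²; (x + 134.9)² + (y − 115.4)² = 179.52².
Subtracting pairs of circle equations eliminates x²+y² and gives linear equations (the radical axes):
-218.2 x + 101.6 y = 2181.05
-269.8 x + 230.8 y = 258.69
Solving the 2×2 system: x ≈ -20.8, y ≈ -23.2 km.
Check against P (with the unrounded x, y): √(x²+y²) = 31.14 ≈ 31.16 km. ✓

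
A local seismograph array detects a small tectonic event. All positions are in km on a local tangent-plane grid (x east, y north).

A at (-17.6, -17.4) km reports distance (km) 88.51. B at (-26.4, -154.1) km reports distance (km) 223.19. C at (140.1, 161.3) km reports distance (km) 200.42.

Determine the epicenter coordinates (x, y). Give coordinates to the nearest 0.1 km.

Circle about each station: (x + 17.6)² + (y + 17.4)² = 88.51²; (x + 26.4)² + (y + 154.1)² = 223.19²; (x − 140.1)² + (y − 161.3)² = 200.42².
Subtracting the A equation from the B and C equations removes the quadratic terms:
-17.6 x − 273.4 y = -18148.51
315.4 x + 357.4 y = 12699.02
Solving the 2×2 system: x ≈ -37.7, y ≈ 68.8 km.

x ≈ -37.7 km, y ≈ 68.8 km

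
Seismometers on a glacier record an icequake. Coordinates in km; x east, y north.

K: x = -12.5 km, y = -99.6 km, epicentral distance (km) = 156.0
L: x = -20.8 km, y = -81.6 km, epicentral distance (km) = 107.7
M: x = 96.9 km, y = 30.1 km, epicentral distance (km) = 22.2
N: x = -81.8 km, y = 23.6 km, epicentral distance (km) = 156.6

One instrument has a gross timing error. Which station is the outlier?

Solve using three stations at a time. Using K, M, N (subtract circle equations pairwise → linear system) gives (x, y) ≈ (74.7, 29.8).
Distances from that point to each station vs reported:
  K: calculated 156.0 vs reported 156.0 → residual 0.0 km
  L: calculated 146.7 vs reported 107.7 → residual 39.0 km
  M: calculated 22.2 vs reported 22.2 → residual 0.0 km
  N: calculated 156.6 vs reported 156.6 → residual 0.0 km
K, M, N are mutually consistent (residuals ≈ 0); L is off by 39.0 km.

L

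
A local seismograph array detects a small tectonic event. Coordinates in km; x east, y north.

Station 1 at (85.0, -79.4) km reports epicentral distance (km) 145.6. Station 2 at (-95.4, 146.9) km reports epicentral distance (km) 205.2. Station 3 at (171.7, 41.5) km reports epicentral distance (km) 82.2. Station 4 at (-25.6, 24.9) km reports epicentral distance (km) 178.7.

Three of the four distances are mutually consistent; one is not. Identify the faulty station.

Solve using three stations at a time. Using Station 1, Station 2, Station 3 (subtract circle equations pairwise → linear system) gives (x, y) ≈ (93.2, 66.0).
Distances from that point to each station vs reported:
  Station 1: calculated 145.6 vs reported 145.6 → residual 0.0 km
  Station 2: calculated 205.2 vs reported 205.2 → residual 0.0 km
  Station 3: calculated 82.2 vs reported 82.2 → residual 0.0 km
  Station 4: calculated 125.7 vs reported 178.7 → residual 53.0 km
Station 1, Station 2, Station 3 are mutually consistent (residuals ≈ 0); Station 4 is off by 53.0 km.

Station 4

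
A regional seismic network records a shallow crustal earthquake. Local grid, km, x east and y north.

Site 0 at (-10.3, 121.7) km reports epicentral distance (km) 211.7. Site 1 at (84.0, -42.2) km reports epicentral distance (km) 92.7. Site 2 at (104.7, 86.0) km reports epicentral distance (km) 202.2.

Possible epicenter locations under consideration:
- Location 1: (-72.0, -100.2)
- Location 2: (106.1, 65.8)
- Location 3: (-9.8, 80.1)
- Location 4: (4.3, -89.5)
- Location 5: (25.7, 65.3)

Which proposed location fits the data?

For each candidate, compare |candidate − station| to the reported distance:
Location 1: residuals Site 0 18.6, Site 1 73.7, Site 2 54.5 → max 73.7 km
Location 2: residuals Site 0 82.6, Site 1 17.5, Site 2 182.0 → max 182.0 km
Location 3: residuals Site 0 170.1, Site 1 61.4, Site 2 87.5 → max 170.1 km
Location 4: residuals Site 0 0.0, Site 1 0.0, Site 2 0.0 → max 0.0 km
Location 5: residuals Site 0 144.8, Site 1 29.6, Site 2 120.5 → max 144.8 km
Only Location 4 has all residuals ≈ 0.

Location 4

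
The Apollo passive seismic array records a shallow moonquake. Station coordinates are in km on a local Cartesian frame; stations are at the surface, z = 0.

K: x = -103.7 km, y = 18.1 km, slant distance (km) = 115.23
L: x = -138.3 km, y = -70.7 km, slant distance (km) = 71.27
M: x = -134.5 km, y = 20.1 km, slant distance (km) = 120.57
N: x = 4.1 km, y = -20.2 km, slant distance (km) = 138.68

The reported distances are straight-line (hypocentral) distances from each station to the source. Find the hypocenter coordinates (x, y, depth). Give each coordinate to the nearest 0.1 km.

Each station gives a sphere (x−x_i)² + (y−y_i)² + z² = d_i² (stations at z=0).
Subtracting the K sphere from L and M: z² cancels, leaving linear equations in x and y:
-69.2 x − 177.6 y = 21242.62
-61.6 x + 4.0 y = 6153.79
Solving: x ≈ -105.009, y ≈ -78.694 km (keep extra digits for the depth step; rounded: -105.0, -78.7).
Then from the K sphere: z² = 115.23² − (x + 103.7)² − (y − 18.1)² with x = -105.009, y = -78.694, so z ≈ 62.507 ≈ 62.5 km.
Check against N (with the unrounded solution): distance 138.69 ≈ 138.68 km. ✓

(-105.0, -78.7, 62.5)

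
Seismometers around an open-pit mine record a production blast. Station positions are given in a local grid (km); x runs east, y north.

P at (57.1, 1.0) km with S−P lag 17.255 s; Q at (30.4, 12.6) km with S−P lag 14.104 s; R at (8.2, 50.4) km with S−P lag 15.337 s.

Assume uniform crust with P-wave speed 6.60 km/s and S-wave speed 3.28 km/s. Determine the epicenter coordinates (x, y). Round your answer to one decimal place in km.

Distance from S−P lag: d = Δt · v_P v_S / (v_P − v_S) = Δt · (6.60·3.28)/(6.60−3.28) ≈ 6.5205·Δt.
So d_P = 112.51, d_Q = 91.96, d_R = 100.00 km.
Circle about each station: (x − 57.1)² + (y − 1.0)² = 112.51²; (x − 30.4)² + (y − 12.6)² = 91.96²; (x − 8.2)² + (y − 50.4)² = 100.00².
Subtracting the P equation from the Q and R equations removes the quadratic terms:
-53.4 x + 23.2 y = 2023.37
-97.8 x + 98.8 y = 2004.49
Solving the 2×2 system: x ≈ -51.0, y ≈ -30.2 km.
Check against P (with the unrounded x, y): √((x − 57.1)²+(y − 1.0)²) = 112.53 ≈ 112.51 km. ✓

-51.0 km east, -30.2 km north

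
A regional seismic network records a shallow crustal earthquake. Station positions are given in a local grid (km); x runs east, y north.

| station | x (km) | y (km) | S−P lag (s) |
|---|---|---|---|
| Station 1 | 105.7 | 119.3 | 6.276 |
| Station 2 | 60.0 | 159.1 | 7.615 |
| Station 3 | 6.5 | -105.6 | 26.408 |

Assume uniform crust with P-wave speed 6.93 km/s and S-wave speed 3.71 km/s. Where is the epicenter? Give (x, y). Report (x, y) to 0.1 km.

x ≈ 60.2 km, y ≈ 98.3 km

Distance from S−P lag: d = Δt · v_P v_S / (v_P − v_S) = Δt · (6.93·3.71)/(6.93−3.71) ≈ 7.9846·Δt.
So d_Station 1 = 50.11, d_Station 2 = 60.80, d_Station 3 = 210.86 km.
Circle about each station: (x − 105.7)² + (y − 119.3)² = 50.11²; (x − 60.0)² + (y − 159.1)² = 60.80²; (x − 6.5)² + (y + 105.6)² = 210.86².
Subtracting pairs of circle equations eliminates x²+y² and gives linear equations (the radical axes):
-91.4 x + 79.6 y = 2322.20
-198.4 x − 449.8 y = -56162.30
Solving the 2×2 system: x ≈ 60.2, y ≈ 98.3 km.
Check against Station 1 (with the unrounded x, y): √((x − 105.7)²+(y − 119.3)²) = 50.10 ≈ 50.11 km. ✓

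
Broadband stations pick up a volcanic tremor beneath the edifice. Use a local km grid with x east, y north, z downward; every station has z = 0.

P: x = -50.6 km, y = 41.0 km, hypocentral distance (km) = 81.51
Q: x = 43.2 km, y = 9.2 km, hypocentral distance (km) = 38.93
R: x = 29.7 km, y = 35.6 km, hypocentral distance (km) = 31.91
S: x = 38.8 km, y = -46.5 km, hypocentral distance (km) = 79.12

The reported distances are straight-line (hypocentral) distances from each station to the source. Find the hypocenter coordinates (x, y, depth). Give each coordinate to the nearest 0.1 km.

(23.7, 25.3, 29.6)

Each station gives a sphere (x−x_i)² + (y−y_i)² + z² = d_i² (stations at z=0).
Subtracting the P sphere from Q and R: z² cancels, leaving linear equations in x and y:
187.6 x − 63.6 y = 2837.86
160.6 x − 10.8 y = 3533.72
Solving: x ≈ 23.705, y ≈ 25.301 km (keep extra digits for the depth step; rounded: 23.7, 25.3).
Then from the P sphere: z² = 81.51² − (x + 50.6)² − (y − 41.0)² with x = 23.705, y = 25.301, so z ≈ 29.600 ≈ 29.6 km.
Check against S (with the unrounded solution): distance 79.12 ≈ 79.12 km. ✓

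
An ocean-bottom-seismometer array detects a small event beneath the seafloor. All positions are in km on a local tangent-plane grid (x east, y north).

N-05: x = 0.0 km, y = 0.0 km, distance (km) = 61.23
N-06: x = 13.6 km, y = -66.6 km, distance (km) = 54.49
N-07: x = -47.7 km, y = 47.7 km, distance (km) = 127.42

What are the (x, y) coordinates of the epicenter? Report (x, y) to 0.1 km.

53.6 km east, -29.6 km north

Circle about each station: x² + y² = 61.23²; (x − 13.6)² + (y + 66.6)² = 54.49²; (x + 47.7)² + (y − 47.7)² = 127.42².
Subtracting pairs of circle equations eliminates x²+y² and gives linear equations (the radical axes):
27.2 x − 133.2 y = 5400.47
-95.4 x + 95.4 y = -7936.16
Solving the 2×2 system: x ≈ 53.6, y ≈ -29.6 km.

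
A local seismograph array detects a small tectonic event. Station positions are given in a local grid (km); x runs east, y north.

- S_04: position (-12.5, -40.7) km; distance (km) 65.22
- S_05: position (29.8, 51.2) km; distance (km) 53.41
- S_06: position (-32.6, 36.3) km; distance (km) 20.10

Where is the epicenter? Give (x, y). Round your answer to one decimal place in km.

Circle about each station: (x + 12.5)² + (y + 40.7)² = 65.22²; (x − 29.8)² + (y − 51.2)² = 53.41²; (x + 32.6)² + (y − 36.3)² = 20.10².
Subtracting the S_04 equation from the S_05 and S_06 equations removes the quadratic terms:
84.6 x + 183.8 y = 3097.76
-40.2 x + 154.0 y = 4417.35
Solving the 2×2 system: x ≈ -16.4, y ≈ 24.4 km.

(-16.4, 24.4)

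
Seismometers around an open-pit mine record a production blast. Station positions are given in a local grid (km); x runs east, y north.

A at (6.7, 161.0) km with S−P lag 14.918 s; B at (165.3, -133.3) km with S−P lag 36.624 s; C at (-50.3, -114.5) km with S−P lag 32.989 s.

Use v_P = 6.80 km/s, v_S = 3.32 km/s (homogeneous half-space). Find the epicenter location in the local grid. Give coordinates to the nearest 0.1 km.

(50.1, 74.5)

Distance from S−P lag: d = Δt · v_P v_S / (v_P − v_S) = Δt · (6.80·3.32)/(6.80−3.32) ≈ 6.4874·Δt.
So d_A = 96.78, d_B = 237.59, d_C = 214.01 km.
Circle about each station: (x − 6.7)² + (y − 161.0)² = 96.78²; (x − 165.3)² + (y + 133.3)² = 237.59²; (x + 50.3)² + (y + 114.5)² = 214.01².
Subtracting the A equation from the B and C equations removes the quadratic terms:
317.2 x − 588.6 y = -27955.55
-114.0 x − 551.0 y = -46759.46
Solving the 2×2 system: x ≈ 50.1, y ≈ 74.5 km.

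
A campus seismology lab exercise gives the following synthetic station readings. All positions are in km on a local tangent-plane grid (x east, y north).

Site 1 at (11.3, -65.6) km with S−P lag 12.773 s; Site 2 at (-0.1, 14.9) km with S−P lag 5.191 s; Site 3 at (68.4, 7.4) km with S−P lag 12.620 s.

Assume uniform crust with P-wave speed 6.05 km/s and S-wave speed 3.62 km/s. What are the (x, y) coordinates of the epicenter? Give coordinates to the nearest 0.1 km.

-41.5 km east, 36.7 km north

Distance from S−P lag: d = Δt · v_P v_S / (v_P − v_S) = Δt · (6.05·3.62)/(6.05−3.62) ≈ 9.0128·Δt.
So d_Site 1 = 115.12, d_Site 2 = 46.79, d_Site 3 = 113.74 km.
Circle about each station: (x − 11.3)² + (y + 65.6)² = 115.12²; (x + 0.1)² + (y − 14.9)² = 46.79²; (x − 68.4)² + (y − 7.4)² = 113.74².
Subtracting pairs of circle equations eliminates x²+y² and gives linear equations (the radical axes):
-22.8 x + 161.0 y = 6854.28
114.2 x + 146.0 y = 618.10
Solving the 2×2 system: x ≈ -41.5, y ≈ 36.7 km.
Check against Site 1 (with the unrounded x, y): √((x − 11.3)²+(y + 65.6)²) = 115.12 ≈ 115.12 km. ✓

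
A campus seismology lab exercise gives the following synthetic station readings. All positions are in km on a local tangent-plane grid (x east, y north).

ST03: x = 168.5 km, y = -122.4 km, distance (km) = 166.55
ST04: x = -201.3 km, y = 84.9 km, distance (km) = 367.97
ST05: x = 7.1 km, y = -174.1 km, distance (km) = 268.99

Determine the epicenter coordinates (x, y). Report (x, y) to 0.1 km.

Circle about each station: (x − 168.5)² + (y + 122.4)² = 166.55²; (x + 201.3)² + (y − 84.9)² = 367.97²; (x − 7.1)² + (y + 174.1)² = 268.99².
Subtracting the ST03 equation from the ST04 and ST05 equations removes the quadratic terms:
-739.6 x + 414.6 y = -103307.33
-322.8 x − 103.4 y = -57629.51
Solving the 2×2 system: x ≈ 164.4, y ≈ 44.1 km.

164.4 km east, 44.1 km north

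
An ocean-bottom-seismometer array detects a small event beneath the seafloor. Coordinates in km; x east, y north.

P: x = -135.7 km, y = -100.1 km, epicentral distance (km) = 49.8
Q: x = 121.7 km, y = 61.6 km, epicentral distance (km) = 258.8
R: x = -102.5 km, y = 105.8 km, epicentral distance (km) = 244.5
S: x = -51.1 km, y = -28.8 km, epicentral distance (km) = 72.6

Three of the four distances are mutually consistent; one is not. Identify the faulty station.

Solve using three stations at a time. Using P, Q, S (subtract circle equations pairwise → linear system) gives (x, y) ≈ (-86.3, -92.4).
Distances from that point to each station vs reported:
  P: calculated 50.0 vs reported 49.8 → residual 0.2 km
  Q: calculated 258.8 vs reported 258.8 → residual 0.0 km
  R: calculated 198.9 vs reported 244.5 → residual 45.6 km
  S: calculated 72.7 vs reported 72.6 → residual 0.1 km
P, Q, S are mutually consistent (residuals ≈ 0); R is off by 45.6 km.

R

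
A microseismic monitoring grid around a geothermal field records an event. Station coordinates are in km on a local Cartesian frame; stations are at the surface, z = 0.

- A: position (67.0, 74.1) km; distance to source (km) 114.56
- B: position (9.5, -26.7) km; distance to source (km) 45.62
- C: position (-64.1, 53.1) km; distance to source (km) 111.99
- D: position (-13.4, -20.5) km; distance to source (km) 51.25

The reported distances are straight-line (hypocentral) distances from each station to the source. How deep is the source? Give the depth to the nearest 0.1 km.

Each station gives a sphere (x−x_i)² + (y−y_i)² + z² = d_i² (stations at z=0).
Subtracting the A sphere from B and C: z² cancels, leaving linear equations in x and y:
-115.0 x − 201.6 y = 1866.14
-262.2 x − 42.0 y = -2469.16
Solving: x ≈ 11.996, y ≈ -16.100 km (keep extra digits for the depth step; rounded: 12.0, -16.1).
Then from the A sphere: z² = 114.56² − (x − 67.0)² − (y − 74.1)² with x = 11.996, y = -16.100, so z ≈ 44.300 ≈ 44.3 km.
Check against D (with the unrounded solution): distance 51.25 ≈ 51.25 km. ✓

44.3 km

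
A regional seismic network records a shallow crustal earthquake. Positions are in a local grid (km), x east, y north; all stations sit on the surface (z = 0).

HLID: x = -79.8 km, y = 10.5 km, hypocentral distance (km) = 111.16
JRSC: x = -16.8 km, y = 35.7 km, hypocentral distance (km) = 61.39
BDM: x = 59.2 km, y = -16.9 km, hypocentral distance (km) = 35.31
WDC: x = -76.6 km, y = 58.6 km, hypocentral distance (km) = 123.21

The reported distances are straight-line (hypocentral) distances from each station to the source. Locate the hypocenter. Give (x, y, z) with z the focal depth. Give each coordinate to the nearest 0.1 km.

x ≈ 29.9 km, y ≈ -2.0 km, depth ≈ 12.9 km

Each station gives a sphere (x−x_i)² + (y−y_i)² + z² = d_i² (stations at z=0).
Subtracting the HLID sphere from JRSC and BDM: z² cancels, leaving linear equations in x and y:
126.0 x + 50.4 y = 3666.25
278.0 x − 54.8 y = 8421.71
Solving: x ≈ 29.899, y ≈ -2.004 km (keep extra digits for the depth step; rounded: 29.9, -2.0).
Then from the HLID sphere: z² = 111.16² − (x + 79.8)² − (y − 10.5)² with x = 29.899, y = -2.004, so z ≈ 12.897 ≈ 12.9 km.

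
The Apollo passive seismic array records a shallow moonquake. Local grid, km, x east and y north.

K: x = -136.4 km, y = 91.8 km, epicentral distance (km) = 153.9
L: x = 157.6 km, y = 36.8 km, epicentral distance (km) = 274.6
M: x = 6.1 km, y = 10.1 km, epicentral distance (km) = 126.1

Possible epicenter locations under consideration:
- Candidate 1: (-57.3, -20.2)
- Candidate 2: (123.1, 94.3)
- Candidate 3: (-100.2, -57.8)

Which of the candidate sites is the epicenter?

Candidate 3

For each candidate, compare |candidate − station| to the reported distance:
Candidate 1: residuals K 16.8, L 52.3, M 55.8 → max 55.8 km
Candidate 2: residuals K 105.6, L 207.5, M 18.0 → max 207.5 km
Candidate 3: residuals K 0.0, L 0.0, M 0.0 → max 0.0 km
Only Candidate 3 has all residuals ≈ 0.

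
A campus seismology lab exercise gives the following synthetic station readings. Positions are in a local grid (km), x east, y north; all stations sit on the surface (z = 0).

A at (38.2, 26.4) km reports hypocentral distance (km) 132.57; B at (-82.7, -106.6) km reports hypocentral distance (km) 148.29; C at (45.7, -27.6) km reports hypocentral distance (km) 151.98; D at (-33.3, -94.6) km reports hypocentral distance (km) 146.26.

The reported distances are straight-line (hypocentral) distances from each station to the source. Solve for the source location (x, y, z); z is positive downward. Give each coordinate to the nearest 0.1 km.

Each station gives a sphere (x−x_i)² + (y−y_i)² + z² = d_i² (stations at z=0).
Subtracting the A sphere from B and C: z² cancels, leaving linear equations in x and y:
-241.8 x − 266.0 y = 11631.53
15.0 x − 108.0 y = -4829.07
Solving: x ≈ -84.398, y ≈ 32.992 km (keep extra digits for the depth step; rounded: -84.4, 33.0).
Then from the A sphere: z² = 132.57² − (x − 38.2)² − (y − 26.4)² with x = -84.398, y = 32.992, so z ≈ 50.011 ≈ 50.0 km.

(-84.4, 33.0, 50.0)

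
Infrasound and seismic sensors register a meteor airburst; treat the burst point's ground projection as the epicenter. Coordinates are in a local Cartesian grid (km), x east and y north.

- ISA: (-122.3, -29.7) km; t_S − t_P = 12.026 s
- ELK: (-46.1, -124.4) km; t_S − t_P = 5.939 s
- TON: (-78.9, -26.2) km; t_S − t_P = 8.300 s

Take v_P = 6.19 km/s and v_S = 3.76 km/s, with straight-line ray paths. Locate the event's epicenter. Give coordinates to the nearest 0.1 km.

Distance from S−P lag: d = Δt · v_P v_S / (v_P − v_S) = Δt · (6.19·3.76)/(6.19−3.76) ≈ 9.5779·Δt.
So d_ISA = 115.18, d_ELK = 56.88, d_TON = 79.50 km.
Circle about each station: (x + 122.3)² + (y + 29.7)² = 115.18²; (x + 46.1)² + (y + 124.4)² = 56.88²; (x + 78.9)² + (y + 26.2)² = 79.50².
Subtracting pairs of circle equations eliminates x²+y² and gives linear equations (the radical axes):
152.4 x − 189.4 y = 11792.29
86.8 x + 7.0 y = -1981.55
Solving the 2×2 system: x ≈ -16.7, y ≈ -75.7 km.

x ≈ -16.7 km, y ≈ -75.7 km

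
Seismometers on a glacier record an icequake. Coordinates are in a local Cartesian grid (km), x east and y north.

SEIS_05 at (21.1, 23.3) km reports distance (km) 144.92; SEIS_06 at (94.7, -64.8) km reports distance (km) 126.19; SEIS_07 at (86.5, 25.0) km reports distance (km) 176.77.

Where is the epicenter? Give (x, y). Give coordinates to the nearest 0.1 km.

Circle about each station: (x − 21.1)² + (y − 23.3)² = 144.92²; (x − 94.7)² + (y + 64.8)² = 126.19²; (x − 86.5)² + (y − 25.0)² = 176.77².
Subtracting the SEIS_05 equation from the SEIS_06 and SEIS_07 equations removes the quadratic terms:
147.2 x − 176.2 y = 17256.92
130.8 x + 3.4 y = -3126.68
Solving the 2×2 system: x ≈ -20.9, y ≈ -115.4 km.

(-20.9, -115.4)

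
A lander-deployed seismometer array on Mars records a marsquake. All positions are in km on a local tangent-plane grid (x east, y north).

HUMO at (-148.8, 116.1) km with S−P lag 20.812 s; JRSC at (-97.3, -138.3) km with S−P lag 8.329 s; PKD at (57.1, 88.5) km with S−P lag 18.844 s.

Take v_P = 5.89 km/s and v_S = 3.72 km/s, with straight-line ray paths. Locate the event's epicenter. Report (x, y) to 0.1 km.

Distance from S−P lag: d = Δt · v_P v_S / (v_P − v_S) = Δt · (5.89·3.72)/(5.89−3.72) ≈ 10.0971·Δt.
So d_HUMO = 210.14, d_JRSC = 84.10, d_PKD = 190.27 km.
Circle about each station: (x + 148.8)² + (y − 116.1)² = 210.14²; (x + 97.3)² + (y + 138.3)² = 84.10²; (x − 57.1)² + (y − 88.5)² = 190.27².
Subtracting the HUMO equation from the JRSC and PKD equations removes the quadratic terms:
103.0 x − 508.8 y = 30059.54
411.8 x − 55.2 y = -16571.84
Solving the 2×2 system: x ≈ -49.5, y ≈ -69.1 km.

x ≈ -49.5 km, y ≈ -69.1 km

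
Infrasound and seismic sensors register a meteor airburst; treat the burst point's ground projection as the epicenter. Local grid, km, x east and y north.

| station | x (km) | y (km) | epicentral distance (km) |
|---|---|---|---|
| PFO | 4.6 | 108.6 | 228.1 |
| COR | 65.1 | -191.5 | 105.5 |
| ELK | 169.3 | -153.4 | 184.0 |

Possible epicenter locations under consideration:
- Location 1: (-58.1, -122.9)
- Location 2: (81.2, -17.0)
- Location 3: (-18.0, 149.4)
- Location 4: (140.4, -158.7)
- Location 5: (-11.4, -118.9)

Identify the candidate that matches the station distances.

For each candidate, compare |candidate − station| to the reported distance:
Location 1: residuals PFO 11.7, COR 35.5, ELK 45.4 → max 45.4 km
Location 2: residuals PFO 81.0, COR 69.7, ELK 21.6 → max 81.0 km
Location 3: residuals PFO 181.5, COR 245.4, ELK 172.0 → max 245.4 km
Location 4: residuals PFO 71.7, COR 23.4, ELK 154.6 → max 154.6 km
Location 5: residuals PFO 0.0, COR 0.0, ELK 0.0 → max 0.0 km
Only Location 5 has all residuals ≈ 0.

Location 5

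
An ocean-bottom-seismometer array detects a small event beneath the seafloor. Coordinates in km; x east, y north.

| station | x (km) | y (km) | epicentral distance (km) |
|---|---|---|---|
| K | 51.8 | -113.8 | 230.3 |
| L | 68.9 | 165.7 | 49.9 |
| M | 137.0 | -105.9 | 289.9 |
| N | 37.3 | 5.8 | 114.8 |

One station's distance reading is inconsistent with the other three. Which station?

Solve using three stations at a time. Using K, L, N (subtract circle equations pairwise → linear system) gives (x, y) ≈ (70.4, 115.8).
Distances from that point to each station vs reported:
  K: calculated 230.3 vs reported 230.3 → residual 0.0 km
  L: calculated 50.0 vs reported 49.9 → residual 0.1 km
  M: calculated 231.5 vs reported 289.9 → residual 58.4 km
  N: calculated 114.8 vs reported 114.8 → residual 0.0 km
K, L, N are mutually consistent (residuals ≈ 0); M is off by 58.4 km.

M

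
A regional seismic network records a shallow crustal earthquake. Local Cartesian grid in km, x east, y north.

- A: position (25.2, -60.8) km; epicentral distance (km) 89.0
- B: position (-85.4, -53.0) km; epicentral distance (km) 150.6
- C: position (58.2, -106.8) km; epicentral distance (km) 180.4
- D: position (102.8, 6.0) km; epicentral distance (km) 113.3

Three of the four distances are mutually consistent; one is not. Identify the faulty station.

A

Solve using three stations at a time. Using B, C, D (subtract circle equations pairwise → linear system) gives (x, y) ≈ (6.8, 66.1).
Distances from that point to each station vs reported:
  A: calculated 128.2 vs reported 89.0 → residual 39.2 km
  B: calculated 150.6 vs reported 150.6 → residual 0.0 km
  C: calculated 180.4 vs reported 180.4 → residual 0.0 km
  D: calculated 113.3 vs reported 113.3 → residual 0.0 km
B, C, D are mutually consistent (residuals ≈ 0); A is off by 39.2 km.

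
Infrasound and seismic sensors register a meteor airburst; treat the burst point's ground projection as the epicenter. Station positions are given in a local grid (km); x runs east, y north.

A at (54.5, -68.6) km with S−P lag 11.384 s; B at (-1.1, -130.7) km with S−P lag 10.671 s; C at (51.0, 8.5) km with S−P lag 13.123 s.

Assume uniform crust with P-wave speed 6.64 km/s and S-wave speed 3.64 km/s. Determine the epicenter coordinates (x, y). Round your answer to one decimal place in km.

Distance from S−P lag: d = Δt · v_P v_S / (v_P − v_S) = Δt · (6.64·3.64)/(6.64−3.64) ≈ 8.0565·Δt.
So d_A = 91.72, d_B = 85.97, d_C = 105.73 km.
Circle about each station: (x − 54.5)² + (y + 68.6)² = 91.72²; (x + 1.1)² + (y + 130.7)² = 85.97²; (x − 51.0)² + (y − 8.5)² = 105.73².
Subtracting the A equation from the B and C equations removes the quadratic terms:
-111.2 x − 124.2 y = 10429.21
-7.0 x + 154.2 y = -7769.23
Solving the 2×2 system: x ≈ -35.7, y ≈ -52.0 km.

x ≈ -35.7 km, y ≈ -52.0 km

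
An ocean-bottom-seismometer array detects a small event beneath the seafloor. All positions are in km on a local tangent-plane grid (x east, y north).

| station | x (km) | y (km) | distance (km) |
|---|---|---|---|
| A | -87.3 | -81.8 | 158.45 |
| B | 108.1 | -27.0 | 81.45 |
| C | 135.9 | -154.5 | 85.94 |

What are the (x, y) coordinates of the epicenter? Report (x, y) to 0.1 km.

(70.2, -99.1)

Circle about each station: (x + 87.3)² + (y + 81.8)² = 158.45²; (x − 108.1)² + (y + 27.0)² = 81.45²; (x − 135.9)² + (y + 154.5)² = 85.94².
Subtracting the A equation from the B and C equations removes the quadratic terms:
390.8 x + 109.6 y = 16574.38
446.4 x − 145.4 y = 45747.25
Solving the 2×2 system: x ≈ 70.2, y ≈ -99.1 km.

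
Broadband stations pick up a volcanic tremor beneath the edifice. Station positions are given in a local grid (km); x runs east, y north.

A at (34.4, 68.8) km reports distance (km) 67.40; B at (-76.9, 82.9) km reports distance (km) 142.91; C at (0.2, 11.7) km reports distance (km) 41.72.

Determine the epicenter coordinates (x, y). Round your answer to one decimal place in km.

Circle about each station: (x − 34.4)² + (y − 68.8)² = 67.40²; (x + 76.9)² + (y − 82.9)² = 142.91²; (x − 0.2)² + (y − 11.7)² = 41.72².
Subtracting the A equation from the B and C equations removes the quadratic terms:
-222.6 x + 28.2 y = -9011.29
-68.4 x − 114.2 y = -2977.67
Solving the 2×2 system: x ≈ 40.7, y ≈ 1.7 km.

x ≈ 40.7 km, y ≈ 1.7 km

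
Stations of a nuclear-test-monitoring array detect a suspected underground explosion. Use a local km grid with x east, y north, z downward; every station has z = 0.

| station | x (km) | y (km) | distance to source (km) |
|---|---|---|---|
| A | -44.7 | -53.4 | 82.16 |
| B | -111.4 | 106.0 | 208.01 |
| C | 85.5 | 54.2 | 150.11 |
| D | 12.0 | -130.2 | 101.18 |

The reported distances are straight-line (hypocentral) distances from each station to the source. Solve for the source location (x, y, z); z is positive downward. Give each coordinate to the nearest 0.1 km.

Each station gives a sphere (x−x_i)² + (y−y_i)² + z² = d_i² (stations at z=0).
Subtracting the A sphere from B and C: z² cancels, leaving linear equations in x and y:
-133.4 x + 318.8 y = -17721.58
260.4 x + 215.2 y = -10384.51
Solving: x ≈ 4.503, y ≈ -53.704 km (keep extra digits for the depth step; rounded: 4.5, -53.7).
Then from the A sphere: z² = 82.16² − (x + 44.7)² − (y + 53.4)² with x = 4.503, y = -53.704, so z ≈ 65.797 ≈ 65.8 km.

(4.5, -53.7, 65.8)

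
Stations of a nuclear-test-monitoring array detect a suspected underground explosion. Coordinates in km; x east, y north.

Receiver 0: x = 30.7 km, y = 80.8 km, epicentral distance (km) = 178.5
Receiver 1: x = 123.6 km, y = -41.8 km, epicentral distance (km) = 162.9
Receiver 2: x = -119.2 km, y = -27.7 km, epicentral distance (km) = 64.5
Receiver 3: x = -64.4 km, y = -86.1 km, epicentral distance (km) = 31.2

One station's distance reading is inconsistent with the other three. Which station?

Receiver 2

Solve using three stations at a time. Using Receiver 0, Receiver 1, Receiver 3 (subtract circle equations pairwise → linear system) gives (x, y) ≈ (-33.2, -85.9).
Distances from that point to each station vs reported:
  Receiver 0: calculated 178.5 vs reported 178.5 → residual 0.0 km
  Receiver 1: calculated 162.9 vs reported 162.9 → residual 0.0 km
  Receiver 2: calculated 103.8 vs reported 64.5 → residual 39.3 km
  Receiver 3: calculated 31.2 vs reported 31.2 → residual 0.0 km
Receiver 0, Receiver 1, Receiver 3 are mutually consistent (residuals ≈ 0); Receiver 2 is off by 39.3 km.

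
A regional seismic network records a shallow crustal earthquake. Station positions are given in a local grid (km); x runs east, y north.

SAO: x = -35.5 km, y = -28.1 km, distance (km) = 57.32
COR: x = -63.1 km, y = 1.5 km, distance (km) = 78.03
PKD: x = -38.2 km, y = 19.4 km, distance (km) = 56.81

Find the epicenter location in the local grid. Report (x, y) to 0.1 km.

Circle about each station: (x + 35.5)² + (y + 28.1)² = 57.32²; (x + 63.1)² + (y − 1.5)² = 78.03²; (x + 38.2)² + (y − 19.4)² = 56.81².
Subtracting the SAO equation from the COR and PKD equations removes the quadratic terms:
-55.2 x + 59.2 y = -869.10
-5.4 x + 95.0 y = -156.05
Solving the 2×2 system: x ≈ 14.9, y ≈ -0.8 km.
Check against SAO (with the unrounded x, y): √((x + 35.5)²+(y + 28.1)²) = 57.31 ≈ 57.32 km. ✓

(14.9, -0.8)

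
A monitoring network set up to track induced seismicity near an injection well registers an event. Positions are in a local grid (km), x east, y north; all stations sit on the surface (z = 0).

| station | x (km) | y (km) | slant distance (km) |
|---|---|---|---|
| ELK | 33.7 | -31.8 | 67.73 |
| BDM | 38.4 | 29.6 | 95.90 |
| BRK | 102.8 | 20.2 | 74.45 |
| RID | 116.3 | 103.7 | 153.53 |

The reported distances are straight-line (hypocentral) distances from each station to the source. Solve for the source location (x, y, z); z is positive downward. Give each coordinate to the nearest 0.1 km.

x ≈ 89.1 km, y ≈ -42.7 km, depth ≈ 37.4 km

Each station gives a sphere (x−x_i)² + (y−y_i)² + z² = d_i² (stations at z=0).
Subtracting the ELK sphere from BDM and BRK: z² cancels, leaving linear equations in x and y:
9.4 x + 122.8 y = -4405.67
138.2 x + 104.0 y = 7873.50
Solving: x ≈ 89.103, y ≈ -42.697 km (keep extra digits for the depth step; rounded: 89.1, -42.7).
Then from the ELK sphere: z² = 67.73² − (x − 33.7)² − (y + 31.8)² with x = 89.103, y = -42.697, so z ≈ 37.405 ≈ 37.4 km.
Check against RID (with the unrounded solution): distance 153.53 ≈ 153.53 km. ✓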